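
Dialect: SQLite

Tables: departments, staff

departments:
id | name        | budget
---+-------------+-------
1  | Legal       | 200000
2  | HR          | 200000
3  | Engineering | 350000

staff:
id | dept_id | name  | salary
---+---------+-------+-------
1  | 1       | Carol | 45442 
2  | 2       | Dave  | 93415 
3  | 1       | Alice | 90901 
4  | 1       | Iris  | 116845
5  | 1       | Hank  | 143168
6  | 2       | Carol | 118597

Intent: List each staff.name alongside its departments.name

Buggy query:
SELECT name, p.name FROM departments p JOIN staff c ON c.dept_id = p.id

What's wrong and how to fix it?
Bug: 'name' exists in both joined tables, so the database can't tell which one is meant

Fix: Prefix ambiguous columns with the table alias

Corrected query:
SELECT c.name, p.name FROM departments p JOIN staff c ON c.dept_id = p.id

Result:
name  | name 
------+------
Carol | Legal
Dave  | HR   
Alice | Legal
Iris  | Legal
Hank  | Legal
Carol | HR   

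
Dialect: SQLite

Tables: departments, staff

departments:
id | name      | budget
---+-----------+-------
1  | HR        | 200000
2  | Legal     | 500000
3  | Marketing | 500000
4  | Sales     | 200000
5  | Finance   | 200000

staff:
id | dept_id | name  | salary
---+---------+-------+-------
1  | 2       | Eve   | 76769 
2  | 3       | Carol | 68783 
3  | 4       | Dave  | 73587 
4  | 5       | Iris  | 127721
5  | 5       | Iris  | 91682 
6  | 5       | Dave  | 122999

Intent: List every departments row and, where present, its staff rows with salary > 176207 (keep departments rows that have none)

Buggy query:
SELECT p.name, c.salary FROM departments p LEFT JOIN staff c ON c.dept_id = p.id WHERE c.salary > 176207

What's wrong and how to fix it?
Bug: A WHERE condition on the right-hand table after LEFT JOIN drops unmatched parents

Fix: Put 'c.salary > 176207' in the JOIN's ON clause instead of WHERE

Corrected query:
SELECT p.name, c.salary FROM departments p LEFT JOIN staff c ON c.dept_id = p.id AND c.salary > 176207

Result:
name      | salary
----------+-------
HR        | NULL  
Legal     | NULL  
Marketing | NULL  
Sales     | NULL  
Finance   | NULL  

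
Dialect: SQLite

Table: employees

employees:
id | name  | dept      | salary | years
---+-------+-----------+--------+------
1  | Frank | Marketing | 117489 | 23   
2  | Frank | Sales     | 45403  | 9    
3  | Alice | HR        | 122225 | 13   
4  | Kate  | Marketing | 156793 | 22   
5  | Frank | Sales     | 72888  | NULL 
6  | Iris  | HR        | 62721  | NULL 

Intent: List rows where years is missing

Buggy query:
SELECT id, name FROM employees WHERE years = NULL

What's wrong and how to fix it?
Bug: '= NULL' is always unknown in SQL three-valued logic, so no rows match

Fix: Use IS NULL to test for NULL

Corrected query:
SELECT id, name FROM employees WHERE years IS NULL

Result:
id | name 
---+------
5  | Frank
6  | Iris 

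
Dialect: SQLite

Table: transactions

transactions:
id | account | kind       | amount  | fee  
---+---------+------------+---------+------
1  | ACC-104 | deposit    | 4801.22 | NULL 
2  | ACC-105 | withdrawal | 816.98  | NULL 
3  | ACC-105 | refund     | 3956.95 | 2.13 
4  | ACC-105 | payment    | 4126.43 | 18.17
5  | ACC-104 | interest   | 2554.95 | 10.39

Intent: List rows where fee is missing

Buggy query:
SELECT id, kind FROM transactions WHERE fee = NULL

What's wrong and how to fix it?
Bug: Comparing to NULL with '=' never matches; NULL = NULL is unknown, not true

Fix: Use IS NULL to test for NULL

Corrected query:
SELECT id, kind FROM transactions WHERE fee IS NULL

Result:
id | kind      
---+-----------
1  | deposit   
2  | withdrawal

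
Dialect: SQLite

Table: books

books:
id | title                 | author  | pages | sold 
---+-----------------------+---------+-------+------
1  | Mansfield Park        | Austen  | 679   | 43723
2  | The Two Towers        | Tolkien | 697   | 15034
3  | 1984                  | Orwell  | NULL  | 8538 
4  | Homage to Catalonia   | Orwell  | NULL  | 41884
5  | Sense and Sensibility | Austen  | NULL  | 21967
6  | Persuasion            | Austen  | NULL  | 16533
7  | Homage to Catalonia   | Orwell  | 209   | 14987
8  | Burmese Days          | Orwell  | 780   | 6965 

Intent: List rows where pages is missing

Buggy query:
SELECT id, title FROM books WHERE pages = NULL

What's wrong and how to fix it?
Bug: '= NULL' is always unknown in SQL three-valued logic, so no rows match

Fix: Use IS NULL to test for NULL

Corrected query:
SELECT id, title FROM books WHERE pages IS NULL

Result:
id | title                
---+----------------------
3  | 1984                 
4  | Homage to Catalonia  
5  | Sense and Sensibility
6  | Persuasion           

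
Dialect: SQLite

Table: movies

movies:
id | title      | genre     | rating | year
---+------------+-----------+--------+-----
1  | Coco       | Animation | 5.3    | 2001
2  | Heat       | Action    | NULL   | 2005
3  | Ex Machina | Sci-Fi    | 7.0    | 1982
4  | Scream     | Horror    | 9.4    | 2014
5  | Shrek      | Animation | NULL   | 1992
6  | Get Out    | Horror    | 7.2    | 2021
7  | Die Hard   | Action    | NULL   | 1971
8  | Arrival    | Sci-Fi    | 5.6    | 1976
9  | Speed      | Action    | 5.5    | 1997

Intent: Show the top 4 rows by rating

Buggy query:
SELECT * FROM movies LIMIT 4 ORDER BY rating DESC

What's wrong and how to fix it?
Bug: ORDER BY cannot follow LIMIT; LIMIT is the final clause

Fix: Swap the clauses: ORDER BY first, then LIMIT

Corrected query:
SELECT * FROM movies ORDER BY rating DESC LIMIT 4

Result:
id | title      | genre  | rating | year
---+------------+--------+--------+-----
4  | Scream     | Horror | 9.4    | 2014
6  | Get Out    | Horror | 7.2    | 2021
3  | Ex Machina | Sci-Fi | 7      | 1982
8  | Arrival    | Sci-Fi | 5.6    | 1976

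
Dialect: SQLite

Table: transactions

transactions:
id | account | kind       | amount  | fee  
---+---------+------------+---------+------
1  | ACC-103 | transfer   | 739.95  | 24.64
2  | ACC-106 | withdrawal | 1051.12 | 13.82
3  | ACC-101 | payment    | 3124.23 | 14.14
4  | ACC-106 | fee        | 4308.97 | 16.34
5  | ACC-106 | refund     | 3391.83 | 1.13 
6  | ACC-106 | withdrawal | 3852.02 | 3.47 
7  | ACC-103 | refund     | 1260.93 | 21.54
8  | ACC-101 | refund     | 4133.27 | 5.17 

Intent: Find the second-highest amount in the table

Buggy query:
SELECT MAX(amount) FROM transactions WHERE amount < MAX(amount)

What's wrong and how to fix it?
Bug: MAX(amount) on the right of the comparison is an aggregate-in-WHERE error

Fix: Put the inner MAX in a scalar subquery

Corrected query:
SELECT MAX(amount) FROM transactions WHERE amount < (SELECT MAX(amount) FROM transactions)

Result:
MAX(amount)
-----------
4133.27    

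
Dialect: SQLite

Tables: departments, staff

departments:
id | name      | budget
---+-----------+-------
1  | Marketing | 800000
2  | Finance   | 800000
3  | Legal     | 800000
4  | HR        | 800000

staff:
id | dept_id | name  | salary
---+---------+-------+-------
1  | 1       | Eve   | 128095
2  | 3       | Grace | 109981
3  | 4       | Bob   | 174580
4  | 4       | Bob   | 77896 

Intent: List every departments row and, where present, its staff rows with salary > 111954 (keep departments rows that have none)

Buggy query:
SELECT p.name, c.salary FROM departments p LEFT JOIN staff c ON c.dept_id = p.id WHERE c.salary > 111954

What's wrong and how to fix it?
Bug: A WHERE condition on the right-hand table after LEFT JOIN drops unmatched parents

Fix: Put 'c.salary > 111954' in the JOIN's ON clause instead of WHERE

Corrected query:
SELECT p.name, c.salary FROM departments p LEFT JOIN staff c ON c.dept_id = p.id AND c.salary > 111954

Result:
name      | salary
----------+-------
Marketing | 128095
Finance   | NULL  
Legal     | NULL  
HR        | 174580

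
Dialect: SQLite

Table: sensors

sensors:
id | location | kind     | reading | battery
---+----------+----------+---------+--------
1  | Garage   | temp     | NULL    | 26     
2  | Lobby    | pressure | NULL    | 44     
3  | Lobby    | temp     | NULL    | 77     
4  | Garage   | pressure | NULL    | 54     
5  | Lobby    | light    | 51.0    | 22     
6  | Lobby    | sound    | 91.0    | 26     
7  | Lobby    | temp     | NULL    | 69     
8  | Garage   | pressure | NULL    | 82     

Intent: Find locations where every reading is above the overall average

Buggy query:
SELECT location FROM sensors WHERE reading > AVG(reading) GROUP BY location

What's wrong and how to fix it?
Bug: WHERE evaluates per row before aggregation, so AVG() is unavailable

Fix: Use a subquery for AVG and a HAVING MIN(...) filter so the condition holds for every row in the group

Corrected query:
SELECT location FROM sensors GROUP BY location HAVING MIN(reading) > (SELECT AVG(reading) FROM sensors)

Result:
(no rows)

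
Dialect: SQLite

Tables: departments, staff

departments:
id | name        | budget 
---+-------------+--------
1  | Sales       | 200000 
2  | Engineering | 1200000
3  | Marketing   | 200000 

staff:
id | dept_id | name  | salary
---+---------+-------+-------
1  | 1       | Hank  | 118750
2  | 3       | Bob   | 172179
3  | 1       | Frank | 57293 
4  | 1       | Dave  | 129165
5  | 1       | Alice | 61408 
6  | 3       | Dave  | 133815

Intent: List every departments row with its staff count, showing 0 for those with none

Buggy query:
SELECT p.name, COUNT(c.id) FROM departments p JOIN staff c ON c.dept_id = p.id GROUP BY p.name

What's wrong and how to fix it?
Bug: An inner join excludes parents with zero children

Fix: Switch to LEFT JOIN to retain unmatched parent rows

Corrected query:
SELECT p.name, COUNT(c.id) FROM departments p LEFT JOIN staff c ON c.dept_id = p.id GROUP BY p.name

Result:
name        | COUNT(c.id)
------------+------------
Engineering | 0          
Marketing   | 2          
Sales       | 4          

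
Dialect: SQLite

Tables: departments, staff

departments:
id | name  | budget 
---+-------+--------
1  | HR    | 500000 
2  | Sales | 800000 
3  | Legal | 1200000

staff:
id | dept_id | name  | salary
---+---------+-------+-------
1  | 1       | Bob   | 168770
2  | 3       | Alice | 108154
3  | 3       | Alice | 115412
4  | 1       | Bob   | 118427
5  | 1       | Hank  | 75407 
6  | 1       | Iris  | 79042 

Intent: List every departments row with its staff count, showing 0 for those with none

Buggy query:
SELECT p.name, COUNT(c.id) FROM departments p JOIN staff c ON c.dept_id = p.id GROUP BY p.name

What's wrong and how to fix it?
Bug: INNER JOIN drops departments rows that have no matching staff rows

Fix: Use LEFT JOIN so parents without children still appear (COUNT(c.id) gives 0)

Corrected query:
SELECT p.name, COUNT(c.id) FROM departments p LEFT JOIN staff c ON c.dept_id = p.id GROUP BY p.name

Result:
name  | COUNT(c.id)
------+------------
HR    | 4          
Legal | 2          
Sales | 0          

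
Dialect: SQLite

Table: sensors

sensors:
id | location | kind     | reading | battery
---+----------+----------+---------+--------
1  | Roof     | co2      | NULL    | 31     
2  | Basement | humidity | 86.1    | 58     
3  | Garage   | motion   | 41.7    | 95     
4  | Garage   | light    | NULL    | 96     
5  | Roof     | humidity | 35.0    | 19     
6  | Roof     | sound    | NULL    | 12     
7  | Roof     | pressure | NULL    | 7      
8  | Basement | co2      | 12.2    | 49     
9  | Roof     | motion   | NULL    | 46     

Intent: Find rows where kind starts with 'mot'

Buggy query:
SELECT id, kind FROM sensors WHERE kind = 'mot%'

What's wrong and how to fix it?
Bug: Wildcards only work with LIKE; '=' treats '%' as a literal character

Fix: Use LIKE for wildcard pattern matching

Corrected query:
SELECT id, kind FROM sensors WHERE kind LIKE 'mot%'

Result:
id | kind  
---+-------
3  | motion
9  | motion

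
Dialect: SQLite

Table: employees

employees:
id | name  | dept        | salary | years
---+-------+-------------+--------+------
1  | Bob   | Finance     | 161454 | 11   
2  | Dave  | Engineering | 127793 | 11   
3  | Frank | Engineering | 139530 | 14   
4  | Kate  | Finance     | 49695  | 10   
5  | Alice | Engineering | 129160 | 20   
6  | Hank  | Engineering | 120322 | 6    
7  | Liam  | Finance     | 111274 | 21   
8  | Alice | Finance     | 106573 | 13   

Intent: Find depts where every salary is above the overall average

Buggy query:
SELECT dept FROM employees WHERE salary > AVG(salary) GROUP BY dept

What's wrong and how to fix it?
Bug: AVG() is an aggregate; it can't sit directly in WHERE

Fix: Compute the overall average in a scalar subquery and compare each group's MIN against it in HAVING

Corrected query:
SELECT dept FROM employees GROUP BY dept HAVING MIN(salary) > (SELECT AVG(salary) FROM employees)

Result:
dept       
-----------
Engineering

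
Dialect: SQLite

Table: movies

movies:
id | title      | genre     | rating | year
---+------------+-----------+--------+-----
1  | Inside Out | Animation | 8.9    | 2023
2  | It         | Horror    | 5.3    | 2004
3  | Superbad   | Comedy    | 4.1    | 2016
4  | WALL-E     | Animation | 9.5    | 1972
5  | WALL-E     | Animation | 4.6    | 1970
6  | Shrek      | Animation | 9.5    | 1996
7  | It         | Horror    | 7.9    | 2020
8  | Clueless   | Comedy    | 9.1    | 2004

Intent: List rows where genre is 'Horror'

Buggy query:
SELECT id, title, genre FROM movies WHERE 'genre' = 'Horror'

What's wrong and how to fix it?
Bug: Single quotes denote string literals in SQL; the column name is being compared as a constant string

Fix: Remove the quotes around the column name (or use double quotes for an identifier)

Corrected query:
SELECT id, title, genre FROM movies WHERE genre = 'Horror'

Result:
id | title | genre 
---+-------+-------
2  | It    | Horror
7  | It    | Horror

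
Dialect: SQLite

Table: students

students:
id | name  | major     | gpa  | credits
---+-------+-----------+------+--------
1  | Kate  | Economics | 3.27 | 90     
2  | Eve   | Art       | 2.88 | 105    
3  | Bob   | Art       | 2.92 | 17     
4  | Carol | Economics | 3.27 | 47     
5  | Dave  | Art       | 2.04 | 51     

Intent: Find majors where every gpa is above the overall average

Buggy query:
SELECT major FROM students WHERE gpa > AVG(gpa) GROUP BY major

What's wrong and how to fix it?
Bug: WHERE evaluates per row before aggregation, so AVG() is unavailable

Fix: Compute the overall average in a scalar subquery and compare each group's MIN against it in HAVING

Corrected query:
SELECT major FROM students GROUP BY major HAVING MIN(gpa) > (SELECT AVG(gpa) FROM students)

Result:
major    
---------
Economics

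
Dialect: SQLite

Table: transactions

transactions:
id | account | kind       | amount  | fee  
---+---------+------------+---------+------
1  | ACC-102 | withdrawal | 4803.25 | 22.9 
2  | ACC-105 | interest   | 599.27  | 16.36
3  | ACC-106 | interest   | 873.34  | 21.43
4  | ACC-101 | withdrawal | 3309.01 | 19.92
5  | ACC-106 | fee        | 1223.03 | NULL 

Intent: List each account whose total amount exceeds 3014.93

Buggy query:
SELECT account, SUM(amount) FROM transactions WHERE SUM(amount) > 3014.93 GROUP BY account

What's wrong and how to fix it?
Bug: WHERE runs before GROUP BY, so aggregates aren't available there

Fix: Move the aggregate condition to a HAVING clause

Corrected query:
SELECT account, SUM(amount) FROM transactions GROUP BY account HAVING SUM(amount) > 3014.93

Result:
account | SUM(amount)
--------+------------
ACC-101 | 3309.01    
ACC-102 | 4803.25    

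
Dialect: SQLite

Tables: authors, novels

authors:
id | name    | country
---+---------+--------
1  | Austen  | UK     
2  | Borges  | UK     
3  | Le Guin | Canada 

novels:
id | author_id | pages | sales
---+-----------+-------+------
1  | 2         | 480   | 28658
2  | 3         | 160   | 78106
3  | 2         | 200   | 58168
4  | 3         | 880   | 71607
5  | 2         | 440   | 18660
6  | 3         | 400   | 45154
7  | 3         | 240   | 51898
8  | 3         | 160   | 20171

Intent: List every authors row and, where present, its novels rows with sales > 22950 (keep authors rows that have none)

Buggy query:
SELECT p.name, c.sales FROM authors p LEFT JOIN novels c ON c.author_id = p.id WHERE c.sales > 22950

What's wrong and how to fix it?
Bug: A WHERE condition on the right-hand table after LEFT JOIN drops unmatched parents

Fix: Move the right-table condition into the ON clause so unmatched parents are kept

Corrected query:
SELECT p.name, c.sales FROM authors p LEFT JOIN novels c ON c.author_id = p.id AND c.sales > 22950

Result:
name    | sales
--------+------
Austen  | NULL 
Borges  | 28658
Borges  | 58168
Le Guin | 45154
Le Guin | 51898
Le Guin | 71607
Le Guin | 78106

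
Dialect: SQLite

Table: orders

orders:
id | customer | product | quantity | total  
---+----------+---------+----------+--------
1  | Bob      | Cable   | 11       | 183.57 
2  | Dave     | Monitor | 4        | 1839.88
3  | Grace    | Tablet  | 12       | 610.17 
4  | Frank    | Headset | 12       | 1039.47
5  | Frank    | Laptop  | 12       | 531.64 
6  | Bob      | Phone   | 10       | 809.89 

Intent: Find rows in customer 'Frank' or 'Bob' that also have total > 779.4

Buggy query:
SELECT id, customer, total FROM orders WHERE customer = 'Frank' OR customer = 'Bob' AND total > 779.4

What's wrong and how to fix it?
Bug: Without parentheses, AND is evaluated before OR, so the total filter only applies to the 'Bob' branch

Fix: Add parentheses around the OR so the AND applies to both alternatives

Corrected query:
SELECT id, customer, total FROM orders WHERE (customer = 'Frank' OR customer = 'Bob') AND total > 779.4

Result:
id | customer | total  
---+----------+--------
4  | Frank    | 1039.47
6  | Bob      | 809.89 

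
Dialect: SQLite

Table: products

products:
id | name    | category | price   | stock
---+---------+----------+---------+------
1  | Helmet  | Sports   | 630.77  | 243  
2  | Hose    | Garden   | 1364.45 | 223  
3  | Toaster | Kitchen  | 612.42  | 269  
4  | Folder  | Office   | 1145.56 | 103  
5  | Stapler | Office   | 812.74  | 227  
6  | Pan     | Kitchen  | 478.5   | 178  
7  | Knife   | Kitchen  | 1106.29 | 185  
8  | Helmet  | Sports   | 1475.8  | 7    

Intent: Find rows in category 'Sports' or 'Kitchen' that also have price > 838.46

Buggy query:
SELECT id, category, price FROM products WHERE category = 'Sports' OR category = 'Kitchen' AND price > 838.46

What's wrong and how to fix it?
Bug: AND binds tighter than OR, so this parses as category = 'Sports' OR (category = 'Kitchen' AND price > 838.46)

Fix: Group the OR with parentheses (or use IN), then AND the threshold

Corrected query:
SELECT id, category, price FROM products WHERE (category = 'Sports' OR category = 'Kitchen') AND price > 838.46

Result:
id | category | price  
---+----------+--------
7  | Kitchen  | 1106.29
8  | Sports   | 1475.8 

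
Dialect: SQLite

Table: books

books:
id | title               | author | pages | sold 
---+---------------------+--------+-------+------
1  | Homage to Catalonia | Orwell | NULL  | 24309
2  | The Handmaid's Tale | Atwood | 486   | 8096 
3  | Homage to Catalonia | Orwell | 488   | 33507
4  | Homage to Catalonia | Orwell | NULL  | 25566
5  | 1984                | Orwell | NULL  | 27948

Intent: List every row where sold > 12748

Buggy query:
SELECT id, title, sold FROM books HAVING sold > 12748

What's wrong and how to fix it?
Bug: This is a non-aggregate query (no GROUP BY, no aggregates), so in SQLite the HAVING clause is invalid here; a row-level condition belongs in WHERE

Fix: Replace HAVING with WHERE since the condition applies to individual rows

Corrected query:
SELECT id, title, sold FROM books WHERE sold > 12748

Result:
id | title               | sold 
---+---------------------+------
1  | Homage to Catalonia | 24309
3  | Homage to Catalonia | 33507
4  | Homage to Catalonia | 25566
5  | 1984                | 27948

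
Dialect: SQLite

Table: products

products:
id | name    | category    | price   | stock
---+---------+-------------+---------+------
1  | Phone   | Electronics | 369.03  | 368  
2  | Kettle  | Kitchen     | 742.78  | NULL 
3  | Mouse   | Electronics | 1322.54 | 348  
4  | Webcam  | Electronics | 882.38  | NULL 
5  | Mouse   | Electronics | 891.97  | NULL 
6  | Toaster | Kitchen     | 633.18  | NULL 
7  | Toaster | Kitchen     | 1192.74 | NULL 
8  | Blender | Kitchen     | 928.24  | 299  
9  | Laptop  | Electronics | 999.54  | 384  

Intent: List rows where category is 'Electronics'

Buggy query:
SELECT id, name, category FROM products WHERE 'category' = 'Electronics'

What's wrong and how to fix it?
Bug: 'category' in single quotes is a string literal, not the column; the comparison is literal-vs-literal and never true

Fix: Remove the quotes around the column name (or use double quotes for an identifier)

Corrected query:
SELECT id, name, category FROM products WHERE category = 'Electronics'

Result:
id | name   | category   
---+--------+------------
1  | Phone  | Electronics
3  | Mouse  | Electronics
4  | Webcam | Electronics
5  | Mouse  | Electronics
9  | Laptop | Electronics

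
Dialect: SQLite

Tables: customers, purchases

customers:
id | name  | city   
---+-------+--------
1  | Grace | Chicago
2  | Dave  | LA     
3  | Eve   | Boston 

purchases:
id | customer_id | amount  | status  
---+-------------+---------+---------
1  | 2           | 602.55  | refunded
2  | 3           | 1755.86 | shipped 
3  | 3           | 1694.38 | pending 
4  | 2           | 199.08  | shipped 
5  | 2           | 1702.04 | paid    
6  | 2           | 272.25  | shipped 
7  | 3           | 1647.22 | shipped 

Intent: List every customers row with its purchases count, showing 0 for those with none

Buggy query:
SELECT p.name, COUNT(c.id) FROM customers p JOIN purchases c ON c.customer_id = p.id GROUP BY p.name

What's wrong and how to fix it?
Bug: An inner join excludes parents with zero children

Fix: Use LEFT JOIN so parents without children still appear (COUNT(c.id) gives 0)

Corrected query:
SELECT p.name, COUNT(c.id) FROM customers p LEFT JOIN purchases c ON c.customer_id = p.id GROUP BY p.name

Result:
name  | COUNT(c.id)
------+------------
Dave  | 4          
Eve   | 3          
Grace | 0          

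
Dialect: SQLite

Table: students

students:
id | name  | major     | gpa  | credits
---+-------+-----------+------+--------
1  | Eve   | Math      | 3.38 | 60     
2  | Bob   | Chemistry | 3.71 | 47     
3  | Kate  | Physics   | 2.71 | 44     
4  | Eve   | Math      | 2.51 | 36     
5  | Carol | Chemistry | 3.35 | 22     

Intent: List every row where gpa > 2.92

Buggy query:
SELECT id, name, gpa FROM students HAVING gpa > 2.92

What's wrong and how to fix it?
Bug: HAVING filters the output of aggregation, but this query has no GROUP BY and no aggregate functions, so SQLite rejects it (HAVING clause on a non-aggregate query); the condition here is per row

Fix: Use WHERE for row-level filtering

Corrected query:
SELECT id, name, gpa FROM students WHERE gpa > 2.92

Result:
id | name  | gpa 
---+-------+-----
1  | Eve   | 3.38
2  | Bob   | 3.71
5  | Carol | 3.35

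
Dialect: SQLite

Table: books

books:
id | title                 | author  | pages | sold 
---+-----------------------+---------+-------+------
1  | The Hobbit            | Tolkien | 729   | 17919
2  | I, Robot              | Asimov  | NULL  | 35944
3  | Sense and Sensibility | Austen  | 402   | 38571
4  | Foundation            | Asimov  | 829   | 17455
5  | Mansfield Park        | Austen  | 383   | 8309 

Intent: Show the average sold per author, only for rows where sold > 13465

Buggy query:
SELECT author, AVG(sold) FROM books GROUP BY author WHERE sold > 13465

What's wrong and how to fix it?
Bug: Row-level WHERE must come before GROUP BY in the clause order

Fix: Move the WHERE clause before GROUP BY

Corrected query:
SELECT author, AVG(sold) FROM books WHERE sold > 13465 GROUP BY author

Result:
author  | AVG(sold)
--------+----------
Asimov  | 26699.5  
Austen  | 38571    
Tolkien | 17919    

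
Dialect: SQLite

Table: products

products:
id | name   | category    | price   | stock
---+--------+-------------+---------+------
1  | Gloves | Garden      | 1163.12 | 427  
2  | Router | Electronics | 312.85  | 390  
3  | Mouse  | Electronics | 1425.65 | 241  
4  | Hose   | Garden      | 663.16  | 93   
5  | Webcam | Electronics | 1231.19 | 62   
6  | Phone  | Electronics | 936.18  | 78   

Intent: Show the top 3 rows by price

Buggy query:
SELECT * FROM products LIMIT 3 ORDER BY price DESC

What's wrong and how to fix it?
Bug: ORDER BY cannot follow LIMIT; LIMIT is the final clause

Fix: Sort with ORDER BY, then apply LIMIT

Corrected query:
SELECT * FROM products ORDER BY price DESC LIMIT 3

Result:
id | name   | category    | price   | stock
---+--------+-------------+---------+------
3  | Mouse  | Electronics | 1425.65 | 241  
5  | Webcam | Electronics | 1231.19 | 62   
1  | Gloves | Garden      | 1163.12 | 427  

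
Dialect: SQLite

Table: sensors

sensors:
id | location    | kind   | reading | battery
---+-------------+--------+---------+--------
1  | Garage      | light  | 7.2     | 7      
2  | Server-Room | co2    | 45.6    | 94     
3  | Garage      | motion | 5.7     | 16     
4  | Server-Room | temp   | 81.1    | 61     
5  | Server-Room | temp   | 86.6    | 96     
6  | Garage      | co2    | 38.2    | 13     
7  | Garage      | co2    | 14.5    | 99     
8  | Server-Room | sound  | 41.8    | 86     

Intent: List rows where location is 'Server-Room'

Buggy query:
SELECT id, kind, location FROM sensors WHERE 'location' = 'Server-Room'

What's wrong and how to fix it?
Bug: 'location' in single quotes is a string literal, not the column; the comparison is literal-vs-literal and never true

Fix: Reference the column as location without single quotes

Corrected query:
SELECT id, kind, location FROM sensors WHERE location = 'Server-Room'

Result:
id | kind  | location   
---+-------+------------
2  | co2   | Server-Room
4  | temp  | Server-Room
5  | temp  | Server-Room
8  | sound | Server-Room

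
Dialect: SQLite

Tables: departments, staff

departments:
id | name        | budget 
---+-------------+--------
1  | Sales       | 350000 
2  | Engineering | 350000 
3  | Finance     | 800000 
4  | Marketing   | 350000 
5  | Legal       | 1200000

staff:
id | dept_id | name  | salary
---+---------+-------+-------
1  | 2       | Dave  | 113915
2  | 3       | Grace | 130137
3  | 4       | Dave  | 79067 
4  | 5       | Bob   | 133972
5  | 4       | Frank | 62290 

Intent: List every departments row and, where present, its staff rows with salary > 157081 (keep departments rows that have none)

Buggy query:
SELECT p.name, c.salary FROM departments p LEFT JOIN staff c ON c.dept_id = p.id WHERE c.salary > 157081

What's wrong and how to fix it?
Bug: A WHERE condition on the right-hand table after LEFT JOIN drops unmatched parents

Fix: Put 'c.salary > 157081' in the JOIN's ON clause instead of WHERE

Corrected query:
SELECT p.name, c.salary FROM departments p LEFT JOIN staff c ON c.dept_id = p.id AND c.salary > 157081

Result:
name        | salary
------------+-------
Sales       | NULL  
Engineering | NULL  
Finance     | NULL  
Marketing   | NULL  
Legal       | NULL  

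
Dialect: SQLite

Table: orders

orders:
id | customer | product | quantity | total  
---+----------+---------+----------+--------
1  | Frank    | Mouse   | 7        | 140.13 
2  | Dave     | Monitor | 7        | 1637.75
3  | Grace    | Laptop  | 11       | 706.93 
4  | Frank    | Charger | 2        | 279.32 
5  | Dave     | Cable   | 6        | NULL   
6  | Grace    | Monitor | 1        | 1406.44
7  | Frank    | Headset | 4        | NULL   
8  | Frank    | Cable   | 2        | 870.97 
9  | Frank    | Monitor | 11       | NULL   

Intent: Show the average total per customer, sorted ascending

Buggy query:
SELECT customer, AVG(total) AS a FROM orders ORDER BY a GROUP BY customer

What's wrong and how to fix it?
Bug: GROUP BY must precede ORDER BY

Fix: Reorder: SELECT … FROM … GROUP BY … ORDER BY …

Corrected query:
SELECT customer, AVG(total) AS a FROM orders GROUP BY customer ORDER BY a

Result:
customer | a       
---------+---------
Frank    | 430.14  
Grace    | 1056.685
Dave     | 1637.75 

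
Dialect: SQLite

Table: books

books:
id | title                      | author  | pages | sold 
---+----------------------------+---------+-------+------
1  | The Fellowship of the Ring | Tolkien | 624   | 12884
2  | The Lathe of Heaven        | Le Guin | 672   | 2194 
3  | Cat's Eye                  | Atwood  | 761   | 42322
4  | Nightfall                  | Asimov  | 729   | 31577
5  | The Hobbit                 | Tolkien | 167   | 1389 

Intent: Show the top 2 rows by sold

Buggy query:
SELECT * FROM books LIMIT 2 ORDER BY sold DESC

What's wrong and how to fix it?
Bug: LIMIT must come after ORDER BY

Fix: Sort with ORDER BY, then apply LIMIT

Corrected query:
SELECT * FROM books ORDER BY sold DESC LIMIT 2

Result:
id | title     | author | pages | sold 
---+-----------+--------+-------+------
3  | Cat's Eye | Atwood | 761   | 42322
4  | Nightfall | Asimov | 729   | 31577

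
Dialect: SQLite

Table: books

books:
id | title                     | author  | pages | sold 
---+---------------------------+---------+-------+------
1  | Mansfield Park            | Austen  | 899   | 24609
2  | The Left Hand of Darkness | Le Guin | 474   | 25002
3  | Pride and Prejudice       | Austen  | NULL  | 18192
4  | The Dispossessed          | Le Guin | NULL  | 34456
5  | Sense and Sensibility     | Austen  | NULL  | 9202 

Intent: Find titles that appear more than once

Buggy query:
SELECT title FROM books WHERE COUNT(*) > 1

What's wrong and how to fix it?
Bug: COUNT(*) is an aggregate and cannot be used in WHERE

Fix: Group first, then use HAVING for the count condition

Corrected query:
SELECT title FROM books GROUP BY title HAVING COUNT(*) > 1

Result:
(no rows)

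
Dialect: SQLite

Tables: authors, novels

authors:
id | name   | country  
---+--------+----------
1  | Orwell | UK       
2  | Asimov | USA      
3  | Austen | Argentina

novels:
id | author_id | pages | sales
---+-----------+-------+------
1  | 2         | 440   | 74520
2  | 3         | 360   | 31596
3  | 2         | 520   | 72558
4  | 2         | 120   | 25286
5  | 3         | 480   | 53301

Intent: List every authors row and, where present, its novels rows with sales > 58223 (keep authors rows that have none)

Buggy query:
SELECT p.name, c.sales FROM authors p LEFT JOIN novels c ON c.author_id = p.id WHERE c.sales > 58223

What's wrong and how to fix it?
Bug: A WHERE condition on the right-hand table after LEFT JOIN drops unmatched parents

Fix: Move the right-table condition into the ON clause so unmatched parents are kept

Corrected query:
SELECT p.name, c.sales FROM authors p LEFT JOIN novels c ON c.author_id = p.id AND c.sales > 58223

Result:
name   | sales
-------+------
Orwell | NULL 
Asimov | 72558
Asimov | 74520
Austen | NULL 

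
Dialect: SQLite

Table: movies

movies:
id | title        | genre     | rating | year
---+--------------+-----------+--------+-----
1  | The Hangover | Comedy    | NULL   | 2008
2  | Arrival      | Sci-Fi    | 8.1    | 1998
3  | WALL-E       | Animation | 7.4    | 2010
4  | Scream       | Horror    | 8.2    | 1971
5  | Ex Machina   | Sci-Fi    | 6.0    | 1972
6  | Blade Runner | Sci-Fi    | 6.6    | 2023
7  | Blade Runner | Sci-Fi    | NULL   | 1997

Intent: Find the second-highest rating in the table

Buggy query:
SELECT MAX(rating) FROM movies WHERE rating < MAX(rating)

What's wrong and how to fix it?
Bug: The inner MAX is an aggregate inside WHERE, which is not allowed

Fix: Compute the overall MAX in a subquery, then take MAX of rows below it

Corrected query:
SELECT MAX(rating) FROM movies WHERE rating < (SELECT MAX(rating) FROM movies)

Result:
MAX(rating)
-----------
8.1        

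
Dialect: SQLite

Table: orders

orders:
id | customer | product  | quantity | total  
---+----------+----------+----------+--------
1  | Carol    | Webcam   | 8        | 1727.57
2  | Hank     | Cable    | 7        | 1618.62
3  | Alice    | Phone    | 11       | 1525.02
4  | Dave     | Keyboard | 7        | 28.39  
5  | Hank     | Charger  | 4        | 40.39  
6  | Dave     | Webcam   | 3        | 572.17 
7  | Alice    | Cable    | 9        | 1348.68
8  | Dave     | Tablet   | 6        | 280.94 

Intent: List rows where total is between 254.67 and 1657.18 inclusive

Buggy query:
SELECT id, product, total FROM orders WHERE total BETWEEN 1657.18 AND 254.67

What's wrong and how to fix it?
Bug: The bounds are reversed; BETWEEN a AND b requires a <= b to match anything

Fix: Write BETWEEN 254.67 AND 1657.18

Corrected query:
SELECT id, product, total FROM orders WHERE total BETWEEN 254.67 AND 1657.18

Result:
id | product | total  
---+---------+--------
2  | Cable   | 1618.62
3  | Phone   | 1525.02
6  | Webcam  | 572.17 
7  | Cable   | 1348.68
8  | Tablet  | 280.94 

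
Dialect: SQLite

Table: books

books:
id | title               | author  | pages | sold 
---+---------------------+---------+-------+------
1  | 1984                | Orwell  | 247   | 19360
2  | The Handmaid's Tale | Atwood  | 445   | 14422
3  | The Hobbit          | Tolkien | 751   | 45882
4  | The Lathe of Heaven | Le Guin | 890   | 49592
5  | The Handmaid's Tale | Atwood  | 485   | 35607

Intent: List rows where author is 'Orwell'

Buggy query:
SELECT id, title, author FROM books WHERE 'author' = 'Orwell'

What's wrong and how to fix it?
Bug: 'author' in single quotes is a string literal, not the column; the comparison is literal-vs-literal and never true

Fix: Remove the quotes around the column name (or use double quotes for an identifier)

Corrected query:
SELECT id, title, author FROM books WHERE author = 'Orwell'

Result:
id | title | author
---+-------+-------
1  | 1984  | Orwell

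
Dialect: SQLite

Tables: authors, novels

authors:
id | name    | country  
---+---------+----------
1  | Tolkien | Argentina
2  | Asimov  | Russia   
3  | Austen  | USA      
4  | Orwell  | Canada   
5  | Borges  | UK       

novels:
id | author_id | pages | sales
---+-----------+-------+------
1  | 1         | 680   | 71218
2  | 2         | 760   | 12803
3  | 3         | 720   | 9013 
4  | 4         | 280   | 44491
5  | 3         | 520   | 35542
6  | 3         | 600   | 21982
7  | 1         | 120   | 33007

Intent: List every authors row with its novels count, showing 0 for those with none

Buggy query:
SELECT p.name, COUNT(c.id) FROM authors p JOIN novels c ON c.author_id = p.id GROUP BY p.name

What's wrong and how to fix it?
Bug: An inner join excludes parents with zero children

Fix: Use LEFT JOIN so parents without children still appear (COUNT(c.id) gives 0)

Corrected query:
SELECT p.name, COUNT(c.id) FROM authors p LEFT JOIN novels c ON c.author_id = p.id GROUP BY p.name

Result:
name    | COUNT(c.id)
--------+------------
Asimov  | 1          
Austen  | 3          
Borges  | 0          
Orwell  | 1          
Tolkien | 2          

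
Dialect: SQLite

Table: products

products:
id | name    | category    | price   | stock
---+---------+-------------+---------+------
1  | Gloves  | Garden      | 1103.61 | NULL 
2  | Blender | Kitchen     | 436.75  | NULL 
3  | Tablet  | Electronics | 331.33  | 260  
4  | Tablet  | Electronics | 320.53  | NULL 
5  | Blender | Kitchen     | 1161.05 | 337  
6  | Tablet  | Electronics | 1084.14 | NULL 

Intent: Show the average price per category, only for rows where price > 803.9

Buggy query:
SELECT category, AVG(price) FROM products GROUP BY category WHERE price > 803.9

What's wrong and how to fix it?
Bug: Row-level WHERE must come before GROUP BY in the clause order

Fix: Move the WHERE clause before GROUP BY

Corrected query:
SELECT category, AVG(price) FROM products WHERE price > 803.9 GROUP BY category

Result:
category    | AVG(price)
------------+-----------
Electronics | 1084.14   
Garden      | 1103.61   
Kitchen     | 1161.05   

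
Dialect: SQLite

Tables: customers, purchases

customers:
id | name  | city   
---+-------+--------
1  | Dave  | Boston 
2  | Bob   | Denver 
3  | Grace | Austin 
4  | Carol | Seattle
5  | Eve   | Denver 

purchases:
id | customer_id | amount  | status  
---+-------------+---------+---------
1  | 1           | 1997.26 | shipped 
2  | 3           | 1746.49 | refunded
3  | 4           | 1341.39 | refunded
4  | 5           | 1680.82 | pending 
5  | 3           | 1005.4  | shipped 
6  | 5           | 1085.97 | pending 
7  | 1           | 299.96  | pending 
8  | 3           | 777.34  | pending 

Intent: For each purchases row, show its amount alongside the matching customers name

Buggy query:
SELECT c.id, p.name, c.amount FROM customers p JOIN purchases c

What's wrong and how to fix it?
Bug: JOIN with no ON clause produces a cartesian product; every purchases row pairs with every customers row

Fix: Specify the join condition linking the foreign key to the parent id

Corrected query:
SELECT c.id, p.name, c.amount FROM customers p JOIN purchases c ON c.customer_id = p.id

Result:
id | name  | amount 
---+-------+--------
1  | Dave  | 1997.26
2  | Grace | 1746.49
3  | Carol | 1341.39
4  | Eve   | 1680.82
5  | Grace | 1005.4 
6  | Eve   | 1085.97
7  | Dave  | 299.96 
8  | Grace | 777.34 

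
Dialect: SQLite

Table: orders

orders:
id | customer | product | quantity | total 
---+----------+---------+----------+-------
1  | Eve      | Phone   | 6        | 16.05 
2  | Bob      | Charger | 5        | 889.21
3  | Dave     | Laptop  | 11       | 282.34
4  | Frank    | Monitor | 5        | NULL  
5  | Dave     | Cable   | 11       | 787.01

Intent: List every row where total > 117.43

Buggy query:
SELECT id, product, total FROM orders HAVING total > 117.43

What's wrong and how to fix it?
Bug: HAVING filters the output of aggregation, but this query has no GROUP BY and no aggregate functions, so SQLite rejects it (HAVING clause on a non-aggregate query); the condition here is per row

Fix: Use WHERE for row-level filtering

Corrected query:
SELECT id, product, total FROM orders WHERE total > 117.43

Result:
id | product | total 
---+---------+-------
2  | Charger | 889.21
3  | Laptop  | 282.34
5  | Cable   | 787.01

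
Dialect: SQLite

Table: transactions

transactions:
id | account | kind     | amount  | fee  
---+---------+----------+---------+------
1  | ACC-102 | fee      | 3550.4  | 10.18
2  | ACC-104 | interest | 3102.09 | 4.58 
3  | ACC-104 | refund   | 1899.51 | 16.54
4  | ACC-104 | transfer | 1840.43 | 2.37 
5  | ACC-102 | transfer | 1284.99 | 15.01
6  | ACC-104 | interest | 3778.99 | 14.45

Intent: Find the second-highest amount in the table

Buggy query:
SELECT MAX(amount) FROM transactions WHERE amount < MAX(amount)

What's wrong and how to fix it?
Bug: The inner MAX is an aggregate inside WHERE, which is not allowed

Fix: Put the inner MAX in a scalar subquery

Corrected query:
SELECT MAX(amount) FROM transactions WHERE amount < (SELECT MAX(amount) FROM transactions)

Result:
MAX(amount)
-----------
3550.4     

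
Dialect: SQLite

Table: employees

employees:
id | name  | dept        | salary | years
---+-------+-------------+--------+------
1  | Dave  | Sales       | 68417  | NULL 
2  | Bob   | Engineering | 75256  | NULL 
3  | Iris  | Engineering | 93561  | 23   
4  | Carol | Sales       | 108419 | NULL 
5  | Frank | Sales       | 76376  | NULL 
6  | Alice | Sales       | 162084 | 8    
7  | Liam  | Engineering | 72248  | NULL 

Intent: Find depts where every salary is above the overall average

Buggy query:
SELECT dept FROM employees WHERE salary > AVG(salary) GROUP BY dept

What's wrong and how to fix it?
Bug: AVG() is an aggregate; it can't sit directly in WHERE

Fix: Use a subquery for AVG and a HAVING MIN(...) filter so the condition holds for every row in the group

Corrected query:
SELECT dept FROM employees GROUP BY dept HAVING MIN(salary) > (SELECT AVG(salary) FROM employees)

Result:
(no rows)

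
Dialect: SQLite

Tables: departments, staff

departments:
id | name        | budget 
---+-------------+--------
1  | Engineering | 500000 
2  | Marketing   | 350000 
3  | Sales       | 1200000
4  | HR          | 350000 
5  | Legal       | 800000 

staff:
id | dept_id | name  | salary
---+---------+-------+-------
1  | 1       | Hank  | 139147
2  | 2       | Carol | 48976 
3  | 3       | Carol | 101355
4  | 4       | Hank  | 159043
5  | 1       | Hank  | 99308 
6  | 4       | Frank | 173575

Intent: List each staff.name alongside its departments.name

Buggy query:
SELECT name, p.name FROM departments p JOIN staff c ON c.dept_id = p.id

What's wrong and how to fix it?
Bug: 'name' exists in both joined tables, so the database can't tell which one is meant

Fix: Qualify the column with its table alias (c.name)

Corrected query:
SELECT c.name, p.name FROM departments p JOIN staff c ON c.dept_id = p.id

Result:
name  | name       
------+------------
Hank  | Engineering
Carol | Marketing  
Carol | Sales      
Hank  | HR         
Hank  | Engineering
Frank | HR         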